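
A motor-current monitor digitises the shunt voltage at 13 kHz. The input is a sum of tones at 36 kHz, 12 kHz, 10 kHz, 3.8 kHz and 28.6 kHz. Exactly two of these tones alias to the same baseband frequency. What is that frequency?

3 kHz

fs/2 = 6.5 kHz.
36 kHz mod fs = 10 kHz.
10 kHz > fs/2 = 6.5 kHz, folds to fs − 10 kHz = 3 kHz.
12 kHz > fs/2 = 6.5 kHz, folds to fs − 12 kHz = 1 kHz.
10 kHz > fs/2 = 6.5 kHz, folds to fs − 10 kHz = 3 kHz.
3.8 kHz ≤ fs/2 = 6.5 kHz, passes unchanged.
28.6 kHz mod fs = 2.6 kHz.
2.6 kHz ≤ fs/2 = 6.5 kHz, appears at 2.6 kHz.
10 kHz and 36 kHz both map to 3 kHz.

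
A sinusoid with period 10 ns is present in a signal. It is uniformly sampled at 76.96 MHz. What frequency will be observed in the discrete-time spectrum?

T = 10 ns → f = 1/T = 100 MHz.
100 MHz mod fs = 23.04 MHz.
23.04 MHz ≤ fs/2 = 38.48 MHz, appears at 23.04 MHz.

23.04 MHz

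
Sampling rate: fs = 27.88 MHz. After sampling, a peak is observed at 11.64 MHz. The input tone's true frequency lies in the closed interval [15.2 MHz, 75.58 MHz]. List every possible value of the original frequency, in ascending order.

16.24 MHz, 39.52 MHz, 44.12 MHz, 67.4 MHz, 72 MHz

Frequencies that alias to 11.64 MHz are k·fs ± 11.64 MHz for integer k ≥ 0.
k=0: 11.64 MHz.
k=1: 16.24 MHz, 39.52 MHz.
k=2: 44.12 MHz, 67.4 MHz.
k=3: 72 MHz, 95.28 MHz.
k=4: 99.88 MHz, 123.16 MHz.
Within [15.2 MHz, 75.58 MHz]: 16.24 MHz, 39.52 MHz, 44.12 MHz, 67.4 MHz, 72 MHz.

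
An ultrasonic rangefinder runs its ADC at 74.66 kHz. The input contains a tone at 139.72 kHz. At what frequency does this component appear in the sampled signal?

9.6 kHz

139.72 kHz mod fs = 65.06 kHz.
65.06 kHz > fs/2 = 37.33 kHz, folds to fs − 65.06 kHz = 9.6 kHz.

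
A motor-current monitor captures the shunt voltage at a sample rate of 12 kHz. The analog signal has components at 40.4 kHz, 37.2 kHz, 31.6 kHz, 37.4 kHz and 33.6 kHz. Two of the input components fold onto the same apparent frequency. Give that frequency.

fs/2 = 6 kHz.
40.4 kHz mod fs = 4.4 kHz.
4.4 kHz ≤ fs/2 = 6 kHz, appears at 4.4 kHz.
37.2 kHz mod fs = 1.2 kHz.
1.2 kHz ≤ fs/2 = 6 kHz, appears at 1.2 kHz.
31.6 kHz mod fs = 7.6 kHz.
7.6 kHz > fs/2 = 6 kHz, folds to fs − 7.6 kHz = 4.4 kHz.
37.4 kHz mod fs = 1.4 kHz.
1.4 kHz ≤ fs/2 = 6 kHz, appears at 1.4 kHz.
33.6 kHz mod fs = 9.6 kHz.
9.6 kHz > fs/2 = 6 kHz, folds to fs − 9.6 kHz = 2.4 kHz.
31.6 kHz and 40.4 kHz both map to 4.4 kHz.

4.4 kHz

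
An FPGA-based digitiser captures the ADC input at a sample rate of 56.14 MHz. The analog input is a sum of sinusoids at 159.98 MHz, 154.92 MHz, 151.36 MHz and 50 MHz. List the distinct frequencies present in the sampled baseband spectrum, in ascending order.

6.14 MHz, 8.44 MHz, 13.5 MHz, 17.06 MHz

fs/2 = 28.07 MHz.
159.98 MHz mod fs = 47.7 MHz.
47.7 MHz > fs/2 = 28.07 MHz, folds to fs − 47.7 MHz = 8.44 MHz.
154.92 MHz mod fs = 42.64 MHz.
42.64 MHz > fs/2 = 28.07 MHz, folds to fs − 42.64 MHz = 13.5 MHz.
151.36 MHz mod fs = 39.08 MHz.
39.08 MHz > fs/2 = 28.07 MHz, folds to fs − 39.08 MHz = 17.06 MHz.
50 MHz > fs/2 = 28.07 MHz, folds to fs − 50 MHz = 6.14 MHz.
Distinct values: {6.14 MHz, 8.44 MHz, 13.5 MHz, 17.06 MHz}.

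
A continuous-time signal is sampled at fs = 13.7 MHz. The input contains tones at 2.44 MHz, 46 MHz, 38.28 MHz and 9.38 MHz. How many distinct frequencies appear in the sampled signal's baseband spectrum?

4

fs/2 = 6.85 MHz.
2.44 MHz ≤ fs/2 = 6.85 MHz, passes unchanged.
46 MHz mod fs = 4.9 MHz.
4.9 MHz ≤ fs/2 = 6.85 MHz, appears at 4.9 MHz.
38.28 MHz mod fs = 10.88 MHz.
10.88 MHz > fs/2 = 6.85 MHz, folds to fs − 10.88 MHz = 2.82 MHz.
9.38 MHz > fs/2 = 6.85 MHz, folds to fs − 9.38 MHz = 4.32 MHz.
Distinct values: {2.44 MHz, 2.82 MHz, 4.32 MHz, 4.9 MHz} → 4.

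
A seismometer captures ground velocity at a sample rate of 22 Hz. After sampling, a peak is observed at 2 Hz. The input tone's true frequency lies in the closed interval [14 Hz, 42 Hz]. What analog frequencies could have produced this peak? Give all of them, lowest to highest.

Frequencies that alias to 2 Hz are k·fs ± 2 Hz for integer k ≥ 0.
k=0: 2 Hz.
k=1: 20 Hz, 24 Hz.
k=2: 42 Hz, 46 Hz.
k=3: 64 Hz, 68 Hz.
Within [14 Hz, 42 Hz]: 20 Hz, 24 Hz, 42 Hz.

20 Hz, 24 Hz, 42 Hz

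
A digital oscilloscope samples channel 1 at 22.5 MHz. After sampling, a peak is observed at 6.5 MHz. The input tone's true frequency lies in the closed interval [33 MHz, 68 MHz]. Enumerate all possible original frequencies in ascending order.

38.5 MHz, 51.5 MHz, 61 MHz

Frequencies that alias to 6.5 MHz are k·fs ± 6.5 MHz for integer k ≥ 0.
k=0: 6.5 MHz.
k=1: 16 MHz, 29 MHz.
k=2: 38.5 MHz, 51.5 MHz.
k=3: 61 MHz, 74 MHz.
k=4: 83.5 MHz, 96.5 MHz.
Within [33 MHz, 68 MHz]: 38.5 MHz, 51.5 MHz, 61 MHz.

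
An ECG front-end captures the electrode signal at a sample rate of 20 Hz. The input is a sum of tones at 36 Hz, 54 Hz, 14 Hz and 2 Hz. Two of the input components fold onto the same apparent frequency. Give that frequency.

6 Hz

fs/2 = 10 Hz.
36 Hz mod fs = 16 Hz.
16 Hz > fs/2 = 10 Hz, folds to fs − 16 Hz = 4 Hz.
54 Hz mod fs = 14 Hz.
14 Hz > fs/2 = 10 Hz, folds to fs − 14 Hz = 6 Hz.
14 Hz > fs/2 = 10 Hz, folds to fs − 14 Hz = 6 Hz.
2 Hz ≤ fs/2 = 10 Hz, passes unchanged.
14 Hz and 54 Hz both map to 6 Hz.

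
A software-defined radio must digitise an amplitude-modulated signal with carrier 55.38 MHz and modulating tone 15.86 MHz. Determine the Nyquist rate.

142.48 MHz

AM sidebands sit at fc ± fm = 39.52 MHz and 71.24 MHz.
Highest-frequency component: 71.24 MHz.
Nyquist rate = 2 × 71.24 MHz = 142.48 MHz.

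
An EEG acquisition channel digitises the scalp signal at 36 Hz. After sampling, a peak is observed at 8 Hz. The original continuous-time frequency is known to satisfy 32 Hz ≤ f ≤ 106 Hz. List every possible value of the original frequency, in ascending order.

44 Hz, 64 Hz, 80 Hz, 100 Hz

Frequencies that alias to 8 Hz are k·fs ± 8 Hz for integer k ≥ 0.
k=0: 8 Hz.
k=1: 28 Hz, 44 Hz.
k=2: 64 Hz, 80 Hz.
k=3: 100 Hz, 116 Hz.
k=4: 136 Hz, 152 Hz.
Within [32 Hz, 106 Hz]: 44 Hz, 64 Hz, 80 Hz, 100 Hz.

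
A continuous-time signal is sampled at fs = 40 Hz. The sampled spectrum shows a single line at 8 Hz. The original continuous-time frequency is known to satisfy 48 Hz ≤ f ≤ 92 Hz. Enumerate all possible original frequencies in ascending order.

48 Hz, 72 Hz, 88 Hz

Frequencies that alias to 8 Hz are k·fs ± 8 Hz for integer k ≥ 0.
k=0: 8 Hz.
k=1: 32 Hz, 48 Hz.
k=2: 72 Hz, 88 Hz.
k=3: 112 Hz, 128 Hz.
Within [48 Hz, 92 Hz]: 48 Hz, 72 Hz, 88 Hz.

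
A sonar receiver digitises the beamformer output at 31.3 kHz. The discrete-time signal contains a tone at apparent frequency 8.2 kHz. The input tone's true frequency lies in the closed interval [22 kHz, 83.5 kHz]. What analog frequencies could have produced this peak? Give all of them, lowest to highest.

Frequencies that alias to 8.2 kHz are k·fs ± 8.2 kHz for integer k ≥ 0.
k=0: 8.2 kHz.
k=1: 23.1 kHz, 39.5 kHz.
k=2: 54.4 kHz, 70.8 kHz.
k=3: 85.7 kHz, 102.1 kHz.
Within [22 kHz, 83.5 kHz]: 23.1 kHz, 39.5 kHz, 54.4 kHz, 70.8 kHz.

23.1 kHz, 39.5 kHz, 54.4 kHz, 70.8 kHz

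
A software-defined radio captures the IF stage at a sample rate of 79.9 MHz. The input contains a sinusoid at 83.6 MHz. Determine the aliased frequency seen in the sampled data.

3.7 MHz

83.6 MHz mod fs = 3.7 MHz.
3.7 MHz ≤ fs/2 = 39.95 MHz, appears at 3.7 MHz.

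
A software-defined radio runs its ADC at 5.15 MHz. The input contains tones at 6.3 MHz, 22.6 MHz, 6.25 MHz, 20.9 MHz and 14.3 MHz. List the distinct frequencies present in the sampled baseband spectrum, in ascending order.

0.3 MHz, 1.1 MHz, 1.15 MHz, 2 MHz

fs/2 = 2.575 MHz.
6.3 MHz mod fs = 1.15 MHz.
1.15 MHz ≤ fs/2 = 2.575 MHz, appears at 1.15 MHz.
22.6 MHz mod fs = 2 MHz.
2 MHz ≤ fs/2 = 2.575 MHz, appears at 2 MHz.
6.25 MHz mod fs = 1.1 MHz.
1.1 MHz ≤ fs/2 = 2.575 MHz, appears at 1.1 MHz.
20.9 MHz mod fs = 0.3 MHz.
0.3 MHz ≤ fs/2 = 2.575 MHz, appears at 0.3 MHz.
14.3 MHz mod fs = 4 MHz.
4 MHz > fs/2 = 2.575 MHz, folds to fs − 4 MHz = 1.15 MHz.
Distinct values: {0.3 MHz, 1.1 MHz, 1.15 MHz, 2 MHz}.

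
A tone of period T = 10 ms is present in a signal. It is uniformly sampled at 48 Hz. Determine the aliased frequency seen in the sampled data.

T = 10 ms → f = 1/T = 100 Hz.
100 Hz mod fs = 4 Hz.
4 Hz ≤ fs/2 = 24 Hz, appears at 4 Hz.

4 Hz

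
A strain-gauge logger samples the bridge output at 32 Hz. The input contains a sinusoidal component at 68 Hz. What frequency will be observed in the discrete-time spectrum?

4 Hz

68 Hz mod fs = 4 Hz.
4 Hz ≤ fs/2 = 16 Hz, appears at 4 Hz.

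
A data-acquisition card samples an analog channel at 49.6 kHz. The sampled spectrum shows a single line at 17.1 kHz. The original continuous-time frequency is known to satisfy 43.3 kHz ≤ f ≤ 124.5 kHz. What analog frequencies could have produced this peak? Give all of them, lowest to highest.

Frequencies that alias to 17.1 kHz are k·fs ± 17.1 kHz for integer k ≥ 0.
k=0: 17.1 kHz.
k=1: 32.5 kHz, 66.7 kHz.
k=2: 82.1 kHz, 116.3 kHz.
k=3: 131.7 kHz, 165.9 kHz.
Within [43.3 kHz, 124.5 kHz]: 66.7 kHz, 82.1 kHz, 116.3 kHz.

66.7 kHz, 82.1 kHz, 116.3 kHz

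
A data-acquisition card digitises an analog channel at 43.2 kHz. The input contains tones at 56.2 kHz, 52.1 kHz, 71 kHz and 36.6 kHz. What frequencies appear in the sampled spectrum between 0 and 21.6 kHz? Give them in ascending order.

6.6 kHz, 8.9 kHz, 13 kHz, 15.4 kHz

fs/2 = 21.6 kHz.
56.2 kHz mod fs = 13 kHz.
13 kHz ≤ fs/2 = 21.6 kHz, appears at 13 kHz.
52.1 kHz mod fs = 8.9 kHz.
8.9 kHz ≤ fs/2 = 21.6 kHz, appears at 8.9 kHz.
71 kHz mod fs = 27.8 kHz.
27.8 kHz > fs/2 = 21.6 kHz, folds to fs − 27.8 kHz = 15.4 kHz.
36.6 kHz > fs/2 = 21.6 kHz, folds to fs − 36.6 kHz = 6.6 kHz.
Distinct values: {6.6 kHz, 8.9 kHz, 13 kHz, 15.4 kHz}.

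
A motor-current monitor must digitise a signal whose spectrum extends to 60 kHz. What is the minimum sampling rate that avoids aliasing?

Nyquist rate = 2 × 60 kHz = 120 kHz.

120 kHz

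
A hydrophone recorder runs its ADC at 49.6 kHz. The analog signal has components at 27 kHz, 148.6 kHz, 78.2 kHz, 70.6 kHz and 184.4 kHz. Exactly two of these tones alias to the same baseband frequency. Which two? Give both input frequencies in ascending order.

70.6 kHz, 78.2 kHz

fs/2 = 24.8 kHz.
27 kHz > fs/2 = 24.8 kHz, folds to fs − 27 kHz = 22.6 kHz.
148.6 kHz mod fs = 49.4 kHz.
49.4 kHz > fs/2 = 24.8 kHz, folds to fs − 49.4 kHz = 0.2 kHz.
78.2 kHz mod fs = 28.6 kHz.
28.6 kHz > fs/2 = 24.8 kHz, folds to fs − 28.6 kHz = 21 kHz.
70.6 kHz mod fs = 21 kHz.
21 kHz ≤ fs/2 = 24.8 kHz, appears at 21 kHz.
184.4 kHz mod fs = 35.6 kHz.
35.6 kHz > fs/2 = 24.8 kHz, folds to fs − 35.6 kHz = 14 kHz.
70.6 kHz and 78.2 kHz both map to 21 kHz.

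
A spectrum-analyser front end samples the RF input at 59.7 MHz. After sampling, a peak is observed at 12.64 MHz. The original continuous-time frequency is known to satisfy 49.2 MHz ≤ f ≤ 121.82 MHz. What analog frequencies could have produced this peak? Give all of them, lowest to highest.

72.34 MHz, 106.76 MHz

Frequencies that alias to 12.64 MHz are k·fs ± 12.64 MHz for integer k ≥ 0.
k=0: 12.64 MHz.
k=1: 47.06 MHz, 72.34 MHz.
k=2: 106.76 MHz, 132.04 MHz.
k=3: 166.46 MHz, 191.74 MHz.
Within [49.2 MHz, 121.82 MHz]: 72.34 MHz, 106.76 MHz.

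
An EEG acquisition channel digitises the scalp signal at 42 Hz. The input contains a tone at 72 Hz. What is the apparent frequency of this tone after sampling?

12 Hz

72 Hz mod fs = 30 Hz.
30 Hz > fs/2 = 21 Hz, folds to fs − 30 Hz = 12 Hz.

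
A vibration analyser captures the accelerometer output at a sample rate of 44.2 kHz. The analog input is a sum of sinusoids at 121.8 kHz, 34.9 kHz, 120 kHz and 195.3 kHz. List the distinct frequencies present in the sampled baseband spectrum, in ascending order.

9.3 kHz, 10.8 kHz, 12.6 kHz, 18.5 kHz

fs/2 = 22.1 kHz.
121.8 kHz mod fs = 33.4 kHz.
33.4 kHz > fs/2 = 22.1 kHz, folds to fs − 33.4 kHz = 10.8 kHz.
34.9 kHz > fs/2 = 22.1 kHz, folds to fs − 34.9 kHz = 9.3 kHz.
120 kHz mod fs = 31.6 kHz.
31.6 kHz > fs/2 = 22.1 kHz, folds to fs − 31.6 kHz = 12.6 kHz.
195.3 kHz mod fs = 18.5 kHz.
18.5 kHz ≤ fs/2 = 22.1 kHz, appears at 18.5 kHz.
Distinct values: {9.3 kHz, 10.8 kHz, 12.6 kHz, 18.5 kHz}.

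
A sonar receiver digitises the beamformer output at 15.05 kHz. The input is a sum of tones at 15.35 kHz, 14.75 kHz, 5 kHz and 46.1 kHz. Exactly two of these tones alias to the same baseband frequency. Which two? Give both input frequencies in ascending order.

14.75 kHz, 15.35 kHz

fs/2 = 7.525 kHz.
15.35 kHz mod fs = 0.3 kHz.
0.3 kHz ≤ fs/2 = 7.525 kHz, appears at 0.3 kHz.
14.75 kHz > fs/2 = 7.525 kHz, folds to fs − 14.75 kHz = 0.3 kHz.
5 kHz ≤ fs/2 = 7.525 kHz, passes unchanged.
46.1 kHz mod fs = 0.95 kHz.
0.95 kHz ≤ fs/2 = 7.525 kHz, appears at 0.95 kHz.
14.75 kHz and 15.35 kHz both map to 0.3 kHz.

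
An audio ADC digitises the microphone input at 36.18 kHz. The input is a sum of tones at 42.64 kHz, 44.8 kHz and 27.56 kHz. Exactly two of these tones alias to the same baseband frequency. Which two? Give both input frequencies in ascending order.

fs/2 = 18.09 kHz.
42.64 kHz mod fs = 6.46 kHz.
6.46 kHz ≤ fs/2 = 18.09 kHz, appears at 6.46 kHz.
44.8 kHz mod fs = 8.62 kHz.
8.62 kHz ≤ fs/2 = 18.09 kHz, appears at 8.62 kHz.
27.56 kHz > fs/2 = 18.09 kHz, folds to fs − 27.56 kHz = 8.62 kHz.
27.56 kHz and 44.8 kHz both map to 8.62 kHz.

27.56 kHz, 44.8 kHz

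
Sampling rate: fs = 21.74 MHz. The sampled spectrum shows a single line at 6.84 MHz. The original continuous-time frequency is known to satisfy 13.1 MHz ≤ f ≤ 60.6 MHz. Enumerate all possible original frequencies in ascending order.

14.9 MHz, 28.58 MHz, 36.64 MHz, 50.32 MHz, 58.38 MHz

Frequencies that alias to 6.84 MHz are k·fs ± 6.84 MHz for integer k ≥ 0.
k=0: 6.84 MHz.
k=1: 14.9 MHz, 28.58 MHz.
k=2: 36.64 MHz, 50.32 MHz.
k=3: 58.38 MHz, 72.06 MHz.
k=4: 80.12 MHz, 93.8 MHz.
Within [13.1 MHz, 60.6 MHz]: 14.9 MHz, 28.58 MHz, 36.64 MHz, 50.32 MHz, 58.38 MHz.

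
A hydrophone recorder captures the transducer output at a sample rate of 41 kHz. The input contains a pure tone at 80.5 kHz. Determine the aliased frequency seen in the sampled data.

1.5 kHz

80.5 kHz mod fs = 39.5 kHz.
39.5 kHz > fs/2 = 20.5 kHz, folds to fs − 39.5 kHz = 1.5 kHz.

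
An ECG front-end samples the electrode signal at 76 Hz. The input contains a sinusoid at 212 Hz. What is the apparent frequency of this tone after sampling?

16 Hz

212 Hz mod fs = 60 Hz.
60 Hz > fs/2 = 38 Hz, folds to fs − 60 Hz = 16 Hz.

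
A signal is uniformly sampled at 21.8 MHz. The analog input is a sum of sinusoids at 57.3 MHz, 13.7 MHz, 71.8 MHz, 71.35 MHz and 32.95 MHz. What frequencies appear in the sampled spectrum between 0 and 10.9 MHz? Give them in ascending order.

5.95 MHz, 6.4 MHz, 8.1 MHz, 10.65 MHz

fs/2 = 10.9 MHz.
57.3 MHz mod fs = 13.7 MHz.
13.7 MHz > fs/2 = 10.9 MHz, folds to fs − 13.7 MHz = 8.1 MHz.
13.7 MHz > fs/2 = 10.9 MHz, folds to fs − 13.7 MHz = 8.1 MHz.
71.8 MHz mod fs = 6.4 MHz.
6.4 MHz ≤ fs/2 = 10.9 MHz, appears at 6.4 MHz.
71.35 MHz mod fs = 5.95 MHz.
5.95 MHz ≤ fs/2 = 10.9 MHz, appears at 5.95 MHz.
32.95 MHz mod fs = 11.15 MHz.
11.15 MHz > fs/2 = 10.9 MHz, folds to fs − 11.15 MHz = 10.65 MHz.
Distinct values: {5.95 MHz, 6.4 MHz, 8.1 MHz, 10.65 MHz}.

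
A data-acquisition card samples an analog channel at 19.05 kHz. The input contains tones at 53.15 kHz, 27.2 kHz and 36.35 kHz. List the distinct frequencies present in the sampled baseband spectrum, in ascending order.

fs/2 = 9.525 kHz.
53.15 kHz mod fs = 15.05 kHz.
15.05 kHz > fs/2 = 9.525 kHz, folds to fs − 15.05 kHz = 4 kHz.
27.2 kHz mod fs = 8.15 kHz.
8.15 kHz ≤ fs/2 = 9.525 kHz, appears at 8.15 kHz.
36.35 kHz mod fs = 17.3 kHz.
17.3 kHz > fs/2 = 9.525 kHz, folds to fs − 17.3 kHz = 1.75 kHz.
Distinct values: {1.75 kHz, 4 kHz, 8.15 kHz}.

1.75 kHz, 4 kHz, 8.15 kHz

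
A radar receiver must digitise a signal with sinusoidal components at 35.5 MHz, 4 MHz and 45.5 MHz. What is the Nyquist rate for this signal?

91 MHz

Highest-frequency component: 45.5 MHz.
Nyquist rate = 2 × 45.5 MHz = 91 MHz.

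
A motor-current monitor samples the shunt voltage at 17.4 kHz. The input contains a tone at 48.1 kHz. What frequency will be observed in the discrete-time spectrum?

48.1 kHz mod fs = 13.3 kHz.
13.3 kHz > fs/2 = 8.7 kHz, folds to fs − 13.3 kHz = 4.1 kHz.

4.1 kHz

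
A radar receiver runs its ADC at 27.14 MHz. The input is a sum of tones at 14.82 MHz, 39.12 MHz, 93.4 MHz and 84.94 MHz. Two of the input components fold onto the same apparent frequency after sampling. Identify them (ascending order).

fs/2 = 13.57 MHz.
14.82 MHz > fs/2 = 13.57 MHz, folds to fs − 14.82 MHz = 12.32 MHz.
39.12 MHz mod fs = 11.98 MHz.
11.98 MHz ≤ fs/2 = 13.57 MHz, appears at 11.98 MHz.
93.4 MHz mod fs = 11.98 MHz.
11.98 MHz ≤ fs/2 = 13.57 MHz, appears at 11.98 MHz.
84.94 MHz mod fs = 3.52 MHz.
3.52 MHz ≤ fs/2 = 13.57 MHz, appears at 3.52 MHz.
39.12 MHz and 93.4 MHz both map to 11.98 MHz.

39.12 MHz, 93.4 MHz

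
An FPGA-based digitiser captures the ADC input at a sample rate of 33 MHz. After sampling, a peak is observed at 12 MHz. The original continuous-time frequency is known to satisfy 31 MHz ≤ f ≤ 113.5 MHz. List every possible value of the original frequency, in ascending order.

45 MHz, 54 MHz, 78 MHz, 87 MHz, 111 MHz

Frequencies that alias to 12 MHz are k·fs ± 12 MHz for integer k ≥ 0.
k=0: 12 MHz.
k=1: 21 MHz, 45 MHz.
k=2: 54 MHz, 78 MHz.
k=3: 87 MHz, 111 MHz.
k=4: 120 MHz, 144 MHz.
Within [31 MHz, 113.5 MHz]: 45 MHz, 54 MHz, 78 MHz, 87 MHz, 111 MHz.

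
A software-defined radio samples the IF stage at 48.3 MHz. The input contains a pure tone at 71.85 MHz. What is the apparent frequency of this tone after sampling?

71.85 MHz mod fs = 23.55 MHz.
23.55 MHz ≤ fs/2 = 24.15 MHz, appears at 23.55 MHz.

23.55 MHz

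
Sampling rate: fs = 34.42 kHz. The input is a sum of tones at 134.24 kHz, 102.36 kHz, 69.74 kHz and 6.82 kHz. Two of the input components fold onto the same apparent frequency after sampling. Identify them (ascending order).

69.74 kHz, 102.36 kHz

fs/2 = 17.21 kHz.
134.24 kHz mod fs = 30.98 kHz.
30.98 kHz > fs/2 = 17.21 kHz, folds to fs − 30.98 kHz = 3.44 kHz.
102.36 kHz mod fs = 33.52 kHz.
33.52 kHz > fs/2 = 17.21 kHz, folds to fs − 33.52 kHz = 0.9 kHz.
69.74 kHz mod fs = 0.9 kHz.
0.9 kHz ≤ fs/2 = 17.21 kHz, appears at 0.9 kHz.
6.82 kHz ≤ fs/2 = 17.21 kHz, passes unchanged.
69.74 kHz and 102.36 kHz both map to 0.9 kHz.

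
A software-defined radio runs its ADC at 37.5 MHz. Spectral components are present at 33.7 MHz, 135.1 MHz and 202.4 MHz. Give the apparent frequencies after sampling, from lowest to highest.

3.8 MHz, 14.9 MHz

fs/2 = 18.75 MHz.
33.7 MHz > fs/2 = 18.75 MHz, folds to fs − 33.7 MHz = 3.8 MHz.
135.1 MHz mod fs = 22.6 MHz.
22.6 MHz > fs/2 = 18.75 MHz, folds to fs − 22.6 MHz = 14.9 MHz.
202.4 MHz mod fs = 14.9 MHz.
14.9 MHz ≤ fs/2 = 18.75 MHz, appears at 14.9 MHz.
Distinct values: {3.8 MHz, 14.9 MHz}.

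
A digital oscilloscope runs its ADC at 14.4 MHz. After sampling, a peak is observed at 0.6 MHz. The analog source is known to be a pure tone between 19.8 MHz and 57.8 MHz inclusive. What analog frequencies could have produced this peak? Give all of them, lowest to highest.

Frequencies that alias to 0.6 MHz are k·fs ± 0.6 MHz for integer k ≥ 0.
k=0: 0.6 MHz.
k=1: 13.8 MHz, 15 MHz.
k=2: 28.2 MHz, 29.4 MHz.
k=3: 42.6 MHz, 43.8 MHz.
k=4: 57 MHz, 58.2 MHz.
k=5: 71.4 MHz, 72.6 MHz.
Within [19.8 MHz, 57.8 MHz]: 28.2 MHz, 29.4 MHz, 42.6 MHz, 43.8 MHz, 57 MHz.

28.2 MHz, 29.4 MHz, 42.6 MHz, 43.8 MHz, 57 MHz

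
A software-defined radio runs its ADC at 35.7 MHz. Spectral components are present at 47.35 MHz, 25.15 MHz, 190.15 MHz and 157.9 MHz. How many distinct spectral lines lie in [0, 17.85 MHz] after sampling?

3

fs/2 = 17.85 MHz.
47.35 MHz mod fs = 11.65 MHz.
11.65 MHz ≤ fs/2 = 17.85 MHz, appears at 11.65 MHz.
25.15 MHz > fs/2 = 17.85 MHz, folds to fs − 25.15 MHz = 10.55 MHz.
190.15 MHz mod fs = 11.65 MHz.
11.65 MHz ≤ fs/2 = 17.85 MHz, appears at 11.65 MHz.
157.9 MHz mod fs = 15.1 MHz.
15.1 MHz ≤ fs/2 = 17.85 MHz, appears at 15.1 MHz.
Distinct values: {10.55 MHz, 11.65 MHz, 15.1 MHz} → 3.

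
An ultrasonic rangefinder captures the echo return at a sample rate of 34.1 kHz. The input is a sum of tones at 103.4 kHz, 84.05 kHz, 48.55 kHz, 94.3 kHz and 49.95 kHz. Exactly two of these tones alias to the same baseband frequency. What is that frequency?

fs/2 = 17.05 kHz.
103.4 kHz mod fs = 1.1 kHz.
1.1 kHz ≤ fs/2 = 17.05 kHz, appears at 1.1 kHz.
84.05 kHz mod fs = 15.85 kHz.
15.85 kHz ≤ fs/2 = 17.05 kHz, appears at 15.85 kHz.
48.55 kHz mod fs = 14.45 kHz.
14.45 kHz ≤ fs/2 = 17.05 kHz, appears at 14.45 kHz.
94.3 kHz mod fs = 26.1 kHz.
26.1 kHz > fs/2 = 17.05 kHz, folds to fs − 26.1 kHz = 8 kHz.
49.95 kHz mod fs = 15.85 kHz.
15.85 kHz ≤ fs/2 = 17.05 kHz, appears at 15.85 kHz.
49.95 kHz and 84.05 kHz both map to 15.85 kHz.

15.85 kHz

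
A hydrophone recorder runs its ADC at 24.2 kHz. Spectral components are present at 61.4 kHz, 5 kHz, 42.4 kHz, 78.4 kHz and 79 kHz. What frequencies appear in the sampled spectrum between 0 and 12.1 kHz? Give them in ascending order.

5 kHz, 5.8 kHz, 6 kHz, 6.4 kHz, 11.2 kHz

fs/2 = 12.1 kHz.
61.4 kHz mod fs = 13 kHz.
13 kHz > fs/2 = 12.1 kHz, folds to fs − 13 kHz = 11.2 kHz.
5 kHz ≤ fs/2 = 12.1 kHz, passes unchanged.
42.4 kHz mod fs = 18.2 kHz.
18.2 kHz > fs/2 = 12.1 kHz, folds to fs − 18.2 kHz = 6 kHz.
78.4 kHz mod fs = 5.8 kHz.
5.8 kHz ≤ fs/2 = 12.1 kHz, appears at 5.8 kHz.
79 kHz mod fs = 6.4 kHz.
6.4 kHz ≤ fs/2 = 12.1 kHz, appears at 6.4 kHz.
Distinct values: {5 kHz, 5.8 kHz, 6 kHz, 6.4 kHz, 11.2 kHz}.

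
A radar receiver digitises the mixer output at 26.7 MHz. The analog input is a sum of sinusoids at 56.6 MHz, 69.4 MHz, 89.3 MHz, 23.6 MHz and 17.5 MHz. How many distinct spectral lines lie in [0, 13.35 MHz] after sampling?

4

fs/2 = 13.35 MHz.
56.6 MHz mod fs = 3.2 MHz.
3.2 MHz ≤ fs/2 = 13.35 MHz, appears at 3.2 MHz.
69.4 MHz mod fs = 16 MHz.
16 MHz > fs/2 = 13.35 MHz, folds to fs − 16 MHz = 10.7 MHz.
89.3 MHz mod fs = 9.2 MHz.
9.2 MHz ≤ fs/2 = 13.35 MHz, appears at 9.2 MHz.
23.6 MHz > fs/2 = 13.35 MHz, folds to fs − 23.6 MHz = 3.1 MHz.
17.5 MHz > fs/2 = 13.35 MHz, folds to fs − 17.5 MHz = 9.2 MHz.
Distinct values: {3.1 MHz, 3.2 MHz, 9.2 MHz, 10.7 MHz} → 4.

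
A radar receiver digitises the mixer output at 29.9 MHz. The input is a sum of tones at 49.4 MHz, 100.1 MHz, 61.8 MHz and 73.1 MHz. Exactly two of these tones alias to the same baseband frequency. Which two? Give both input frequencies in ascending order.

fs/2 = 14.95 MHz.
49.4 MHz mod fs = 19.5 MHz.
19.5 MHz > fs/2 = 14.95 MHz, folds to fs − 19.5 MHz = 10.4 MHz.
100.1 MHz mod fs = 10.4 MHz.
10.4 MHz ≤ fs/2 = 14.95 MHz, appears at 10.4 MHz.
61.8 MHz mod fs = 2 MHz.
2 MHz ≤ fs/2 = 14.95 MHz, appears at 2 MHz.
73.1 MHz mod fs = 13.3 MHz.
13.3 MHz ≤ fs/2 = 14.95 MHz, appears at 13.3 MHz.
49.4 MHz and 100.1 MHz both map to 10.4 MHz.

49.4 MHz, 100.1 MHz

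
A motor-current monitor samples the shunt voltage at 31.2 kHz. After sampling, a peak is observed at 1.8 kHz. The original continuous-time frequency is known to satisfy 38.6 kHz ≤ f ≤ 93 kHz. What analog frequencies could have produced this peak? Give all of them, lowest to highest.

60.6 kHz, 64.2 kHz, 91.8 kHz

Frequencies that alias to 1.8 kHz are k·fs ± 1.8 kHz for integer k ≥ 0.
k=0: 1.8 kHz.
k=1: 29.4 kHz, 33 kHz.
k=2: 60.6 kHz, 64.2 kHz.
k=3: 91.8 kHz, 95.4 kHz.
k=4: 123 kHz, 126.6 kHz.
Within [38.6 kHz, 93 kHz]: 60.6 kHz, 64.2 kHz, 91.8 kHz.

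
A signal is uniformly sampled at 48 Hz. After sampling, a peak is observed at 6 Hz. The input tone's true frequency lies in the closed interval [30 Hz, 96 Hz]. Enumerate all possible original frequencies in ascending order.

Frequencies that alias to 6 Hz are k·fs ± 6 Hz for integer k ≥ 0.
k=0: 6 Hz.
k=1: 42 Hz, 54 Hz.
k=2: 90 Hz, 102 Hz.
k=3: 138 Hz, 150 Hz.
Within [30 Hz, 96 Hz]: 42 Hz, 54 Hz, 90 Hz.

42 Hz, 54 Hz, 90 Hz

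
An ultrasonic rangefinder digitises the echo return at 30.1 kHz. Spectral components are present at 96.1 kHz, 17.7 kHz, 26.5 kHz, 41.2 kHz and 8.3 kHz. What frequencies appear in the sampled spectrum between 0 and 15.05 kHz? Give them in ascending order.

fs/2 = 15.05 kHz.
96.1 kHz mod fs = 5.8 kHz.
5.8 kHz ≤ fs/2 = 15.05 kHz, appears at 5.8 kHz.
17.7 kHz > fs/2 = 15.05 kHz, folds to fs − 17.7 kHz = 12.4 kHz.
26.5 kHz > fs/2 = 15.05 kHz, folds to fs − 26.5 kHz = 3.6 kHz.
41.2 kHz mod fs = 11.1 kHz.
11.1 kHz ≤ fs/2 = 15.05 kHz, appears at 11.1 kHz.
8.3 kHz ≤ fs/2 = 15.05 kHz, passes unchanged.
Distinct values: {3.6 kHz, 5.8 kHz, 8.3 kHz, 11.1 kHz, 12.4 kHz}.

3.6 kHz, 5.8 kHz, 8.3 kHz, 11.1 kHz, 12.4 kHz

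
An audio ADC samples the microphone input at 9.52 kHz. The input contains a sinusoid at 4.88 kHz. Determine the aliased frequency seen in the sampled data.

4.88 kHz > fs/2 = 4.76 kHz, folds to fs − 4.88 kHz = 4.64 kHz.

4.64 kHz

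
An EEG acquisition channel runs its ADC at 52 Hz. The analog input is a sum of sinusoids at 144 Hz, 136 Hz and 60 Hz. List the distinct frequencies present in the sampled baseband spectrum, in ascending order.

fs/2 = 26 Hz.
144 Hz mod fs = 40 Hz.
40 Hz > fs/2 = 26 Hz, folds to fs − 40 Hz = 12 Hz.
136 Hz mod fs = 32 Hz.
32 Hz > fs/2 = 26 Hz, folds to fs − 32 Hz = 20 Hz.
60 Hz mod fs = 8 Hz.
8 Hz ≤ fs/2 = 26 Hz, appears at 8 Hz.
Distinct values: {8 Hz, 12 Hz, 20 Hz}.

8 Hz, 12 Hz, 20 Hz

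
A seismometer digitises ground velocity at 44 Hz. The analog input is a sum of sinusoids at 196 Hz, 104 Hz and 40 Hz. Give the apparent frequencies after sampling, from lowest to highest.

4 Hz, 16 Hz, 20 Hz

fs/2 = 22 Hz.
196 Hz mod fs = 20 Hz.
20 Hz ≤ fs/2 = 22 Hz, appears at 20 Hz.
104 Hz mod fs = 16 Hz.
16 Hz ≤ fs/2 = 22 Hz, appears at 16 Hz.
40 Hz > fs/2 = 22 Hz, folds to fs − 40 Hz = 4 Hz.
Distinct values: {4 Hz, 16 Hz, 20 Hz}.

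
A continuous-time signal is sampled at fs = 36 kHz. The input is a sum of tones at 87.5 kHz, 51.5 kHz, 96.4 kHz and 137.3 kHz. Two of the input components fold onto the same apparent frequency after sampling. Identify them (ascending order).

51.5 kHz, 87.5 kHz

fs/2 = 18 kHz.
87.5 kHz mod fs = 15.5 kHz.
15.5 kHz ≤ fs/2 = 18 kHz, appears at 15.5 kHz.
51.5 kHz mod fs = 15.5 kHz.
15.5 kHz ≤ fs/2 = 18 kHz, appears at 15.5 kHz.
96.4 kHz mod fs = 24.4 kHz.
24.4 kHz > fs/2 = 18 kHz, folds to fs − 24.4 kHz = 11.6 kHz.
137.3 kHz mod fs = 29.3 kHz.
29.3 kHz > fs/2 = 18 kHz, folds to fs − 29.3 kHz = 6.7 kHz.
51.5 kHz and 87.5 kHz both map to 15.5 kHz.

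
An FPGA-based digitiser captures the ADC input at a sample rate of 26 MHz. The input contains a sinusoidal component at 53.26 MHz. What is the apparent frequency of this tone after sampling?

1.26 MHz

53.26 MHz mod fs = 1.26 MHz.
1.26 MHz ≤ fs/2 = 13 MHz, appears at 1.26 MHz.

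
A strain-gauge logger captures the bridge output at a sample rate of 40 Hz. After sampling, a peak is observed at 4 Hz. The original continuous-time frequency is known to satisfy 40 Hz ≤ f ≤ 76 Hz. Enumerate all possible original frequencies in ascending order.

Frequencies that alias to 4 Hz are k·fs ± 4 Hz for integer k ≥ 0.
k=0: 4 Hz.
k=1: 36 Hz, 44 Hz.
k=2: 76 Hz, 84 Hz.
k=3: 116 Hz, 124 Hz.
Within [40 Hz, 76 Hz]: 44 Hz, 76 Hz.

44 Hz, 76 Hz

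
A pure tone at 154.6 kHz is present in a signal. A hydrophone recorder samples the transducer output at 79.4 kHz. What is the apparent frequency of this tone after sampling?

154.6 kHz mod fs = 75.2 kHz.
75.2 kHz > fs/2 = 39.7 kHz, folds to fs − 75.2 kHz = 4.2 kHz.

4.2 kHz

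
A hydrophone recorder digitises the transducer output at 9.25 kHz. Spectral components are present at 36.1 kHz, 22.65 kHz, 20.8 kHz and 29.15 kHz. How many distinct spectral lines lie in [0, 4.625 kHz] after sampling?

4

fs/2 = 4.625 kHz.
36.1 kHz mod fs = 8.35 kHz.
8.35 kHz > fs/2 = 4.625 kHz, folds to fs − 8.35 kHz = 0.9 kHz.
22.65 kHz mod fs = 4.15 kHz.
4.15 kHz ≤ fs/2 = 4.625 kHz, appears at 4.15 kHz.
20.8 kHz mod fs = 2.3 kHz.
2.3 kHz ≤ fs/2 = 4.625 kHz, appears at 2.3 kHz.
29.15 kHz mod fs = 1.4 kHz.
1.4 kHz ≤ fs/2 = 4.625 kHz, appears at 1.4 kHz.
Distinct values: {0.9 kHz, 1.4 kHz, 2.3 kHz, 4.15 kHz} → 4.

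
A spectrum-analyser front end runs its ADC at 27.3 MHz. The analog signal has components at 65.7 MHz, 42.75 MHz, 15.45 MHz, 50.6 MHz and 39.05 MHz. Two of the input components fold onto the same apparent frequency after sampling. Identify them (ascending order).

fs/2 = 13.65 MHz.
65.7 MHz mod fs = 11.1 MHz.
11.1 MHz ≤ fs/2 = 13.65 MHz, appears at 11.1 MHz.
42.75 MHz mod fs = 15.45 MHz.
15.45 MHz > fs/2 = 13.65 MHz, folds to fs − 15.45 MHz = 11.85 MHz.
15.45 MHz > fs/2 = 13.65 MHz, folds to fs − 15.45 MHz = 11.85 MHz.
50.6 MHz mod fs = 23.3 MHz.
23.3 MHz > fs/2 = 13.65 MHz, folds to fs − 23.3 MHz = 4 MHz.
39.05 MHz mod fs = 11.75 MHz.
11.75 MHz ≤ fs/2 = 13.65 MHz, appears at 11.75 MHz.
15.45 MHz and 42.75 MHz both map to 11.85 MHz.

15.45 MHz, 42.75 MHz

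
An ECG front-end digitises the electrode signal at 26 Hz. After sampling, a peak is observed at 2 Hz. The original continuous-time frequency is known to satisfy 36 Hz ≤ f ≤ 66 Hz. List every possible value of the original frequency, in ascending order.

50 Hz, 54 Hz

Frequencies that alias to 2 Hz are k·fs ± 2 Hz for integer k ≥ 0.
k=0: 2 Hz.
k=1: 24 Hz, 28 Hz.
k=2: 50 Hz, 54 Hz.
k=3: 76 Hz, 80 Hz.
Within [36 Hz, 66 Hz]: 50 Hz, 54 Hz.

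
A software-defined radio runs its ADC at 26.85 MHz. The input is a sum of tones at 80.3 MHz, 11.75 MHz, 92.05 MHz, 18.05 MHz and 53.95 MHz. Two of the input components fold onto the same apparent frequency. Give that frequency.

fs/2 = 13.425 MHz.
80.3 MHz mod fs = 26.6 MHz.
26.6 MHz > fs/2 = 13.425 MHz, folds to fs − 26.6 MHz = 0.25 MHz.
11.75 MHz ≤ fs/2 = 13.425 MHz, passes unchanged.
92.05 MHz mod fs = 11.5 MHz.
11.5 MHz ≤ fs/2 = 13.425 MHz, appears at 11.5 MHz.
18.05 MHz > fs/2 = 13.425 MHz, folds to fs − 18.05 MHz = 8.8 MHz.
53.95 MHz mod fs = 0.25 MHz.
0.25 MHz ≤ fs/2 = 13.425 MHz, appears at 0.25 MHz.
53.95 MHz and 80.3 MHz both map to 0.25 MHz.

0.25 MHz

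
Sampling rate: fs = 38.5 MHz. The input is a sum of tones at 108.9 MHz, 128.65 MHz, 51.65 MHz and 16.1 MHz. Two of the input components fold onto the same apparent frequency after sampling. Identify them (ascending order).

51.65 MHz, 128.65 MHz

fs/2 = 19.25 MHz.
108.9 MHz mod fs = 31.9 MHz.
31.9 MHz > fs/2 = 19.25 MHz, folds to fs − 31.9 MHz = 6.6 MHz.
128.65 MHz mod fs = 13.15 MHz.
13.15 MHz ≤ fs/2 = 19.25 MHz, appears at 13.15 MHz.
51.65 MHz mod fs = 13.15 MHz.
13.15 MHz ≤ fs/2 = 19.25 MHz, appears at 13.15 MHz.
16.1 MHz ≤ fs/2 = 19.25 MHz, passes unchanged.
51.65 MHz and 128.65 MHz both map to 13.15 MHz.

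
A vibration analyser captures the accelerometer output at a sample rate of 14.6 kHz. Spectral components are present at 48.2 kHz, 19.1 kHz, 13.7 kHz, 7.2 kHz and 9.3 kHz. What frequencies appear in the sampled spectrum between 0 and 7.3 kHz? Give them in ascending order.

0.9 kHz, 4.4 kHz, 4.5 kHz, 5.3 kHz, 7.2 kHz

fs/2 = 7.3 kHz.
48.2 kHz mod fs = 4.4 kHz.
4.4 kHz ≤ fs/2 = 7.3 kHz, appears at 4.4 kHz.
19.1 kHz mod fs = 4.5 kHz.
4.5 kHz ≤ fs/2 = 7.3 kHz, appears at 4.5 kHz.
13.7 kHz > fs/2 = 7.3 kHz, folds to fs − 13.7 kHz = 0.9 kHz.
7.2 kHz ≤ fs/2 = 7.3 kHz, passes unchanged.
9.3 kHz > fs/2 = 7.3 kHz, folds to fs − 9.3 kHz = 5.3 kHz.
Distinct values: {0.9 kHz, 4.4 kHz, 4.5 kHz, 5.3 kHz, 7.2 kHz}.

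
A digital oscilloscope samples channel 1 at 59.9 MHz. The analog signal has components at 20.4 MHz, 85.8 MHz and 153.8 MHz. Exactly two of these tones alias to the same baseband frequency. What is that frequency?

fs/2 = 29.95 MHz.
20.4 MHz ≤ fs/2 = 29.95 MHz, passes unchanged.
85.8 MHz mod fs = 25.9 MHz.
25.9 MHz ≤ fs/2 = 29.95 MHz, appears at 25.9 MHz.
153.8 MHz mod fs = 34 MHz.
34 MHz > fs/2 = 29.95 MHz, folds to fs − 34 MHz = 25.9 MHz.
85.8 MHz and 153.8 MHz both map to 25.9 MHz.

25.9 MHz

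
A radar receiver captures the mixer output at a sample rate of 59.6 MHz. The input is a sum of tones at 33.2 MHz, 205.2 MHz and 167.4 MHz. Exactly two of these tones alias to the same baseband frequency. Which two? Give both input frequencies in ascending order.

33.2 MHz, 205.2 MHz

fs/2 = 29.8 MHz.
33.2 MHz > fs/2 = 29.8 MHz, folds to fs − 33.2 MHz = 26.4 MHz.
205.2 MHz mod fs = 26.4 MHz.
26.4 MHz ≤ fs/2 = 29.8 MHz, appears at 26.4 MHz.
167.4 MHz mod fs = 48.2 MHz.
48.2 MHz > fs/2 = 29.8 MHz, folds to fs − 48.2 MHz = 11.4 MHz.
33.2 MHz and 205.2 MHz both map to 26.4 MHz.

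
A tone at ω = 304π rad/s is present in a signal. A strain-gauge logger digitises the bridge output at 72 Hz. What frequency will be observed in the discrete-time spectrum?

8 Hz

ω = 304π rad/s → f = ω/(2π) = 152 Hz.
152 Hz mod fs = 8 Hz.
8 Hz ≤ fs/2 = 36 Hz, appears at 8 Hz.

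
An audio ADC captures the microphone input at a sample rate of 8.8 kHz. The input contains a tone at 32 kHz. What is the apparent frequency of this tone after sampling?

32 kHz mod fs = 5.6 kHz.
5.6 kHz > fs/2 = 4.4 kHz, folds to fs − 5.6 kHz = 3.2 kHz.

3.2 kHz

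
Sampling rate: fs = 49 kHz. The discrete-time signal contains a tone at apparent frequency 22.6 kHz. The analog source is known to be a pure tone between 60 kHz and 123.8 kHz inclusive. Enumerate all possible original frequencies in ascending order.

Frequencies that alias to 22.6 kHz are k·fs ± 22.6 kHz for integer k ≥ 0.
k=0: 22.6 kHz.
k=1: 26.4 kHz, 71.6 kHz.
k=2: 75.4 kHz, 120.6 kHz.
k=3: 124.4 kHz, 169.6 kHz.
Within [60 kHz, 123.8 kHz]: 71.6 kHz, 75.4 kHz, 120.6 kHz.

71.6 kHz, 75.4 kHz, 120.6 kHz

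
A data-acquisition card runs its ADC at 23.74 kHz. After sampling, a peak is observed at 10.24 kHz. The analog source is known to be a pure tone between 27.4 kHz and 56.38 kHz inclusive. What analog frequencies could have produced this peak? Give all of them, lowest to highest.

Frequencies that alias to 10.24 kHz are k·fs ± 10.24 kHz for integer k ≥ 0.
k=0: 10.24 kHz.
k=1: 13.5 kHz, 33.98 kHz.
k=2: 37.24 kHz, 57.72 kHz.
k=3: 60.98 kHz, 81.46 kHz.
Within [27.4 kHz, 56.38 kHz]: 33.98 kHz, 37.24 kHz.

33.98 kHz, 37.24 kHz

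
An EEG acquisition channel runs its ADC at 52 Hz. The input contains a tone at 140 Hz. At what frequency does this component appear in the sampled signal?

140 Hz mod fs = 36 Hz.
36 Hz > fs/2 = 26 Hz, folds to fs − 36 Hz = 16 Hz.

16 Hz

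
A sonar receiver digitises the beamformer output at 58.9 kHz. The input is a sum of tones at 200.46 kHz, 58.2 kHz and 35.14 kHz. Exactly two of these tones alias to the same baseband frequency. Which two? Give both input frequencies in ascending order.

fs/2 = 29.45 kHz.
200.46 kHz mod fs = 23.76 kHz.
23.76 kHz ≤ fs/2 = 29.45 kHz, appears at 23.76 kHz.
58.2 kHz > fs/2 = 29.45 kHz, folds to fs − 58.2 kHz = 0.7 kHz.
35.14 kHz > fs/2 = 29.45 kHz, folds to fs − 35.14 kHz = 23.76 kHz.
35.14 kHz and 200.46 kHz both map to 23.76 kHz.

35.14 kHz, 200.46 kHz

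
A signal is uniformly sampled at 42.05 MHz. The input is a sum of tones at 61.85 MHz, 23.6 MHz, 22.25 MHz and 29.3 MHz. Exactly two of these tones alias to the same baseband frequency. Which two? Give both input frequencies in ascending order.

22.25 MHz, 61.85 MHz

fs/2 = 21.025 MHz.
61.85 MHz mod fs = 19.8 MHz.
19.8 MHz ≤ fs/2 = 21.025 MHz, appears at 19.8 MHz.
23.6 MHz > fs/2 = 21.025 MHz, folds to fs − 23.6 MHz = 18.45 MHz.
22.25 MHz > fs/2 = 21.025 MHz, folds to fs − 22.25 MHz = 19.8 MHz.
29.3 MHz > fs/2 = 21.025 MHz, folds to fs − 29.3 MHz = 12.75 MHz.
22.25 MHz and 61.85 MHz both map to 19.8 MHz.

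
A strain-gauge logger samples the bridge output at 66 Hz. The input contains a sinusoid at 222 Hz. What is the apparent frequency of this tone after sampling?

222 Hz mod fs = 24 Hz.
24 Hz ≤ fs/2 = 33 Hz, appears at 24 Hz.

24 Hz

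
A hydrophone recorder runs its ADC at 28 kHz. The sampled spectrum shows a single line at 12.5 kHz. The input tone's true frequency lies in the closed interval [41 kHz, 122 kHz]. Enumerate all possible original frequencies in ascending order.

43.5 kHz, 68.5 kHz, 71.5 kHz, 96.5 kHz, 99.5 kHz

Frequencies that alias to 12.5 kHz are k·fs ± 12.5 kHz for integer k ≥ 0.
k=0: 12.5 kHz.
k=1: 15.5 kHz, 40.5 kHz.
k=2: 43.5 kHz, 68.5 kHz.
k=3: 71.5 kHz, 96.5 kHz.
k=4: 99.5 kHz, 124.5 kHz.
k=5: 127.5 kHz, 152.5 kHz.
Within [41 kHz, 122 kHz]: 43.5 kHz, 68.5 kHz, 71.5 kHz, 96.5 kHz, 99.5 kHz.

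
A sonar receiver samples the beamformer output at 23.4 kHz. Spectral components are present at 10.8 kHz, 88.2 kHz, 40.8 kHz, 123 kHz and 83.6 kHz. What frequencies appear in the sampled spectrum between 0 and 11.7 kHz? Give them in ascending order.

fs/2 = 11.7 kHz.
10.8 kHz ≤ fs/2 = 11.7 kHz, passes unchanged.
88.2 kHz mod fs = 18 kHz.
18 kHz > fs/2 = 11.7 kHz, folds to fs − 18 kHz = 5.4 kHz.
40.8 kHz mod fs = 17.4 kHz.
17.4 kHz > fs/2 = 11.7 kHz, folds to fs − 17.4 kHz = 6 kHz.
123 kHz mod fs = 6 kHz.
6 kHz ≤ fs/2 = 11.7 kHz, appears at 6 kHz.
83.6 kHz mod fs = 13.4 kHz.
13.4 kHz > fs/2 = 11.7 kHz, folds to fs − 13.4 kHz = 10 kHz.
Distinct values: {5.4 kHz, 6 kHz, 10 kHz, 10.8 kHz}.

5.4 kHz, 6 kHz, 10 kHz, 10.8 kHz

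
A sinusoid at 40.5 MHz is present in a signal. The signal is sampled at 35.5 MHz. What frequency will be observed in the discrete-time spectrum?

40.5 MHz mod fs = 5 MHz.
5 MHz ≤ fs/2 = 17.75 MHz, appears at 5 MHz.

5 MHz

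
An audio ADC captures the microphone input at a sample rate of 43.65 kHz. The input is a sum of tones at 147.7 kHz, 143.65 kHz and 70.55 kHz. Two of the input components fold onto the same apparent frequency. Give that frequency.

16.75 kHz

fs/2 = 21.825 kHz.
147.7 kHz mod fs = 16.75 kHz.
16.75 kHz ≤ fs/2 = 21.825 kHz, appears at 16.75 kHz.
143.65 kHz mod fs = 12.7 kHz.
12.7 kHz ≤ fs/2 = 21.825 kHz, appears at 12.7 kHz.
70.55 kHz mod fs = 26.9 kHz.
26.9 kHz > fs/2 = 21.825 kHz, folds to fs − 26.9 kHz = 16.75 kHz.
70.55 kHz and 147.7 kHz both map to 16.75 kHz.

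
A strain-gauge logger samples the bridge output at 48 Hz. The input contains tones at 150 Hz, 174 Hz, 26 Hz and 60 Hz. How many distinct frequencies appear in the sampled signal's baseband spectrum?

4

fs/2 = 24 Hz.
150 Hz mod fs = 6 Hz.
6 Hz ≤ fs/2 = 24 Hz, appears at 6 Hz.
174 Hz mod fs = 30 Hz.
30 Hz > fs/2 = 24 Hz, folds to fs − 30 Hz = 18 Hz.
26 Hz > fs/2 = 24 Hz, folds to fs − 26 Hz = 22 Hz.
60 Hz mod fs = 12 Hz.
12 Hz ≤ fs/2 = 24 Hz, appears at 12 Hz.
Distinct values: {6 Hz, 12 Hz, 18 Hz, 22 Hz} → 4.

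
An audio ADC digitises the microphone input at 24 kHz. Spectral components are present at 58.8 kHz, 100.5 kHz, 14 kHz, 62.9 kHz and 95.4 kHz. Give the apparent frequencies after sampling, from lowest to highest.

0.6 kHz, 4.5 kHz, 9.1 kHz, 10 kHz, 10.8 kHz

fs/2 = 12 kHz.
58.8 kHz mod fs = 10.8 kHz.
10.8 kHz ≤ fs/2 = 12 kHz, appears at 10.8 kHz.
100.5 kHz mod fs = 4.5 kHz.
4.5 kHz ≤ fs/2 = 12 kHz, appears at 4.5 kHz.
14 kHz > fs/2 = 12 kHz, folds to fs − 14 kHz = 10 kHz.
62.9 kHz mod fs = 14.9 kHz.
14.9 kHz > fs/2 = 12 kHz, folds to fs − 14.9 kHz = 9.1 kHz.
95.4 kHz mod fs = 23.4 kHz.
23.4 kHz > fs/2 = 12 kHz, folds to fs − 23.4 kHz = 0.6 kHz.
Distinct values: {0.6 kHz, 4.5 kHz, 9.1 kHz, 10 kHz, 10.8 kHz}.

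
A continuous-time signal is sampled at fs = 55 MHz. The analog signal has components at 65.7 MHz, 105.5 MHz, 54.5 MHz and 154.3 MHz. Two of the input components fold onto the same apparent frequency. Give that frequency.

10.7 MHz

fs/2 = 27.5 MHz.
65.7 MHz mod fs = 10.7 MHz.
10.7 MHz ≤ fs/2 = 27.5 MHz, appears at 10.7 MHz.
105.5 MHz mod fs = 50.5 MHz.
50.5 MHz > fs/2 = 27.5 MHz, folds to fs − 50.5 MHz = 4.5 MHz.
54.5 MHz > fs/2 = 27.5 MHz, folds to fs − 54.5 MHz = 0.5 MHz.
154.3 MHz mod fs = 44.3 MHz.
44.3 MHz > fs/2 = 27.5 MHz, folds to fs − 44.3 MHz = 10.7 MHz.
65.7 MHz and 154.3 MHz both map to 10.7 MHz.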